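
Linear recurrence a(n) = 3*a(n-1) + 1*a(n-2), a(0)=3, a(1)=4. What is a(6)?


Build bottom-up:
...a(4)=162, a(5)=535, a(6)=3*535+1*162=1767


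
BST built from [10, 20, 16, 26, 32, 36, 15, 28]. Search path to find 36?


BST root = 10
Search for 36: compare at each node
Path: [10, 20, 26, 32, 36]


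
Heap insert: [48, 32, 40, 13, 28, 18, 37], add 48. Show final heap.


Append 48: [48, 32, 40, 13, 28, 18, 37, 48]
Bubble up: swap idx 7(48) with idx 3(13); swap idx 3(48) with idx 1(32)
Result: [48, 48, 40, 32, 28, 18, 37, 13]


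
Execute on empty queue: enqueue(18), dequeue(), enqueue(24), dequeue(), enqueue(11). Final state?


enqueue(18) -> [18]
dequeue() returns 18 -> []
enqueue(24) -> [24]
dequeue() returns 24 -> []
enqueue(11) -> [11]
Final queue (front to back): [11]


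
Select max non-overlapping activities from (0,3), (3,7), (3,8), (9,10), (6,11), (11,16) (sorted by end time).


Greedy: pick earliest-ending, then skip overlaps.
Selected (4 activities): [(0, 3), (3, 7), (9, 10), (11, 16)]


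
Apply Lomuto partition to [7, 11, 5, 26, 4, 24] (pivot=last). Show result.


Elements <= 24 go left of pivot.
Result: [7, 11, 5, 4, 24, 26], pivot at index 4


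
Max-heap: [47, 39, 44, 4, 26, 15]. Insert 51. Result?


Append 51: [47, 39, 44, 4, 26, 15, 51]
Bubble up: swap idx 6(51) with idx 2(44); swap idx 2(51) with idx 0(47)
Result: [51, 39, 47, 4, 26, 15, 44]


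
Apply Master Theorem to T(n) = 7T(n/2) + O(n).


a=7, b=2, c=1. log_2(7)=2.807 > c=1. Case 1: O(n^log_b(a)) = O(n^2.807)
Complexity: O(n^2.807)


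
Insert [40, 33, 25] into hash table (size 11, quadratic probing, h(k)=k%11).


Insertions: 40->slot 7; 33->slot 0; 25->slot 3
Table: [33, None, None, 25, None, None, None, 40, None, None, None]


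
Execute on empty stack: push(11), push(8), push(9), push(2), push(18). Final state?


push(11) -> [11]
push(8) -> [11, 8]
push(9) -> [11, 8, 9]
push(2) -> [11, 8, 9, 2]
push(18) -> [11, 8, 9, 2, 18]
Final stack (bottom to top): [11, 8, 9, 2, 18]


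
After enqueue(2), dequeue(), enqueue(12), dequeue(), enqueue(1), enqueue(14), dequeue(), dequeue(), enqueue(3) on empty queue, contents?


enqueue(2) -> [2]
dequeue() returns 2 -> []
enqueue(12) -> [12]
dequeue() returns 12 -> []
enqueue(1) -> [1]
enqueue(14) -> [1, 14]
dequeue() returns 1 -> [14]
dequeue() returns 14 -> []
enqueue(3) -> [3]
Final queue (front to back): [3]


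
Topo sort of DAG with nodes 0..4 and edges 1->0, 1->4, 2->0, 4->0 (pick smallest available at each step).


Kahn's algorithm, process smallest node first
Order: [1, 2, 3, 4, 0]


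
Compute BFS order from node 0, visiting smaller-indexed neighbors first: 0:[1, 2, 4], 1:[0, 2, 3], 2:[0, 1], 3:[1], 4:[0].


BFS queue: start with [0]
Visit order: [0, 1, 2, 4, 3]


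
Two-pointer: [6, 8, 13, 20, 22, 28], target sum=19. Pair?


Two pointers: lo=0, hi=5
Found pair: (6, 13) summing to 19


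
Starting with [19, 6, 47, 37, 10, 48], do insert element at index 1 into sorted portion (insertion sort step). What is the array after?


After one pass: [6, 19, 47, 37, 10, 48]


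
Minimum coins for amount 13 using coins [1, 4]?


dp[0]=0; dp[i]=1+min(dp[i-c] for c in coins)
...dp[8]=2, dp[9]=3, dp[10]=4, dp[11]=5, dp[12]=3, dp[13]=4
Minimum coins for 13 = 4


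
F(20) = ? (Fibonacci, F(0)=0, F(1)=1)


F(n)=F(n-1)+F(n-2)
...F(18)=2584, F(19)=4181, F(20)=6765


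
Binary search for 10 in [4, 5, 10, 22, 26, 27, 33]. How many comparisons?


Search for 10:
[0,6] mid=3 arr[3]=22
[0,2] mid=1 arr[1]=5
[2,2] mid=2 arr[2]=10
Total: 3 comparisons


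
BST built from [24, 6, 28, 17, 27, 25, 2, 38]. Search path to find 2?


BST root = 24
Search for 2: compare at each node
Path: [24, 6, 2]


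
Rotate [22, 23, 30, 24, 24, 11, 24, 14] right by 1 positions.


Right rotate by 1: [14, 22, 23, 30, 24, 24, 11, 24]


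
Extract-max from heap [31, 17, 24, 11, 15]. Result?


Max = 31
Replace root with last, heapify down
Resulting heap: [24, 17, 15, 11]


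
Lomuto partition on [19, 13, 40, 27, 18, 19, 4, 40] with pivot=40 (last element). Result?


Elements <= 40 go left of pivot.
Result: [19, 13, 40, 27, 18, 19, 4, 40], pivot at index 7


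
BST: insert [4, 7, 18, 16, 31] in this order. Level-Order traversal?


Root = 4; build tree by BST insertion.
Level-Order traversal: [4, 7, 18, 16, 31]


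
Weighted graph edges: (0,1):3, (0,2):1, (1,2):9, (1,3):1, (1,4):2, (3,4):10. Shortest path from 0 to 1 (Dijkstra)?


Dijkstra from 0:
Distances: {0: 0, 1: 3, 2: 1, 3: 4, 4: 5}
Shortest distance to 1 = 3, path = [0, 1]


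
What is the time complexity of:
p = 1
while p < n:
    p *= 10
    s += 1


Per nesting level: O(log n) = O(log n)
Complexity: O(log n)


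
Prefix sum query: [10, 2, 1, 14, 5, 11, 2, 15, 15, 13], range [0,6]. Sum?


Prefix sums: [0, 10, 12, 13, 27, 32, 43, 45, 60, 75, 88]
Sum[0..6] = prefix[7] - prefix[0] = 45 - 0 = 45


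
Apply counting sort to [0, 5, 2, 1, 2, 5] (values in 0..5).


Count array: [1, 1, 2, 0, 0, 2]
Reconstruct: [0, 1, 2, 2, 5, 5]


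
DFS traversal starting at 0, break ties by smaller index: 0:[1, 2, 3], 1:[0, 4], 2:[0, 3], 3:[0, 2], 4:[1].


DFS stack-based: start with [0]
Visit order: [0, 1, 4, 2, 3]


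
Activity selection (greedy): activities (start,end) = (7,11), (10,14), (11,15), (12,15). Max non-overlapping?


Greedy: pick earliest-ending, then skip overlaps.
Selected (2 activities): [(7, 11), (11, 15)]


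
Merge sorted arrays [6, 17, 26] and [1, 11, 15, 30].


Compare heads, take smaller each step.
Merged: [1, 6, 11, 15, 17, 26, 30]


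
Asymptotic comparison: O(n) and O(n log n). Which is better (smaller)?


linear grows slower than linearithmic
O(n) is asymptotically smaller; O(n log n) grows faster


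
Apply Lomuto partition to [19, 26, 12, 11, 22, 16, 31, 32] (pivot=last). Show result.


Elements <= 32 go left of pivot.
Result: [19, 26, 12, 11, 22, 16, 31, 32], pivot at index 7


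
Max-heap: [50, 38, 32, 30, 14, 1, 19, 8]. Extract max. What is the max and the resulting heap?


Max = 50
Replace root with last, heapify down
Resulting heap: [38, 30, 32, 8, 14, 1, 19]


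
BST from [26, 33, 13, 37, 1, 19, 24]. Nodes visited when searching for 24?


BST root = 26
Search for 24: compare at each node
Path: [26, 13, 19, 24]


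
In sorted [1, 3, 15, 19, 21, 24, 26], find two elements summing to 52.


Two pointers: lo=0, hi=6
No pair sums to 52


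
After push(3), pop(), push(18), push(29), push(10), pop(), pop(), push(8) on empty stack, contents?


push(3) -> [3]
pop() returns 3 -> []
push(18) -> [18]
push(29) -> [18, 29]
push(10) -> [18, 29, 10]
pop() returns 10 -> [18, 29]
pop() returns 29 -> [18]
push(8) -> [18, 8]
Final stack (bottom to top): [18, 8]


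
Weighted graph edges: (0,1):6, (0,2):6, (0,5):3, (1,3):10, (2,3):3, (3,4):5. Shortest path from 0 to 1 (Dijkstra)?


Dijkstra from 0:
Distances: {0: 0, 1: 6, 2: 6, 3: 9, 4: 14, 5: 3}
Shortest distance to 1 = 6, path = [0, 1]


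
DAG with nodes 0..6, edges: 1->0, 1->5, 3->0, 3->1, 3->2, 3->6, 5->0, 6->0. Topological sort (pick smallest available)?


Kahn's algorithm, process smallest node first
Order: [3, 1, 2, 4, 5, 6, 0]


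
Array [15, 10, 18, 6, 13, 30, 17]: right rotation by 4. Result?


Right rotate by 4: [6, 13, 30, 17, 15, 10, 18]


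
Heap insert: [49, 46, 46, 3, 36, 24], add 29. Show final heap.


Append 29: [49, 46, 46, 3, 36, 24, 29]
Bubble up: no swaps needed
Result: [49, 46, 46, 3, 36, 24, 29]


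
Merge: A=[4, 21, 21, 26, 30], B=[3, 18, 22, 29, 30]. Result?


Compare heads, take smaller each step.
Merged: [3, 4, 18, 21, 21, 22, 26, 29, 30, 30]


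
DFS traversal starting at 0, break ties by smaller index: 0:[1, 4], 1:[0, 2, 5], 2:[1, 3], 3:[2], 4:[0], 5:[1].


DFS stack-based: start with [0]
Visit order: [0, 1, 2, 3, 5, 4]


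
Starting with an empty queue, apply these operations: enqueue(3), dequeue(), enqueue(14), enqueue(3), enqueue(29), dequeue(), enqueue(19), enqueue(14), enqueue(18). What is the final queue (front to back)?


enqueue(3) -> [3]
dequeue() returns 3 -> []
enqueue(14) -> [14]
enqueue(3) -> [14, 3]
enqueue(29) -> [14, 3, 29]
dequeue() returns 14 -> [3, 29]
enqueue(19) -> [3, 29, 19]
enqueue(14) -> [3, 29, 19, 14]
enqueue(18) -> [3, 29, 19, 14, 18]
Final queue (front to back): [3, 29, 19, 14, 18]


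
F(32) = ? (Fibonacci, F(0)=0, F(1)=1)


F(n)=F(n-1)+F(n-2)
...F(30)=832040, F(31)=1346269, F(32)=2178309


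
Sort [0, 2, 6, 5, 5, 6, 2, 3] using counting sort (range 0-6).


Count array: [1, 0, 2, 1, 0, 2, 2]
Reconstruct: [0, 2, 2, 3, 5, 5, 6, 6]


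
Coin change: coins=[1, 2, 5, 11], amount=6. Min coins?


dp[0]=0; dp[i]=1+min(dp[i-c] for c in coins)
...dp[1]=1, dp[2]=1, dp[3]=2, dp[4]=2, dp[5]=1, dp[6]=2
Minimum coins for 6 = 2


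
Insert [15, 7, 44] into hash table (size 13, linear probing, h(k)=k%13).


Insertions: 15->slot 2; 7->slot 7; 44->slot 5
Table: [None, None, 15, None, None, 44, None, 7, None, None, None, None, None]


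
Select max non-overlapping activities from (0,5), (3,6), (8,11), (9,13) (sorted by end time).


Greedy: pick earliest-ending, then skip overlaps.
Selected (2 activities): [(0, 5), (8, 11)]


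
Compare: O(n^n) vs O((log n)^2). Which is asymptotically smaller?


polylogarithmic grows slower than n^n
O((log n)^2) is asymptotically smaller; O(n^n) grows faster


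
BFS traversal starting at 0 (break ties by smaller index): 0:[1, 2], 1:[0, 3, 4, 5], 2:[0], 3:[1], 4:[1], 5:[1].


BFS queue: start with [0]
Visit order: [0, 1, 2, 3, 4, 5]


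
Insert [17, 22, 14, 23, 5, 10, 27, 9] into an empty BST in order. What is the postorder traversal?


Root = 17; build tree by BST insertion.
Postorder traversal: [9, 10, 5, 14, 27, 23, 22, 17]


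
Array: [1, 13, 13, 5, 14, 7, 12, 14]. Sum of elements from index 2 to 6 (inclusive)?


Prefix sums: [0, 1, 14, 27, 32, 46, 53, 65, 79]
Sum[2..6] = prefix[7] - prefix[2] = 65 - 14 = 51


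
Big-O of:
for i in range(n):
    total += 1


Per nesting level: O(n) = O(n)
Complexity: O(n)


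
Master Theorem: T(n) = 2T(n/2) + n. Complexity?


a=2, b=2, c=1. log_2(2)=1 = c=1. Case 2: O(n^c log n) = O(n log n)
Complexity: O(n log n)


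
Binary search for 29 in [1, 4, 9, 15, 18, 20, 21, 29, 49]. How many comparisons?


Search for 29:
[0,8] mid=4 arr[4]=18
[5,8] mid=6 arr[6]=21
[7,8] mid=7 arr[7]=29
Total: 3 comparisons


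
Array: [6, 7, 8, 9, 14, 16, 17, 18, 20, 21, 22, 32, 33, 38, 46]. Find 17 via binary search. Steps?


Search for 17:
[0,14] mid=7 arr[7]=18
[0,6] mid=3 arr[3]=9
[4,6] mid=5 arr[5]=16
[6,6] mid=6 arr[6]=17
Total: 4 comparisons


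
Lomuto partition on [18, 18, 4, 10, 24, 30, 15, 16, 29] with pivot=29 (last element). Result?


Elements <= 29 go left of pivot.
Result: [18, 18, 4, 10, 24, 15, 16, 29, 30], pivot at index 7


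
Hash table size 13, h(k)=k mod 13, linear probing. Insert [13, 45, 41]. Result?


Insertions: 13->slot 0; 45->slot 6; 41->slot 2
Table: [13, None, 41, None, None, None, 45, None, None, None, None, None, None]


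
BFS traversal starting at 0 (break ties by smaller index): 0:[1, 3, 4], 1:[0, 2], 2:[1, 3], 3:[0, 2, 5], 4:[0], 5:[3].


BFS queue: start with [0]
Visit order: [0, 1, 3, 4, 2, 5]


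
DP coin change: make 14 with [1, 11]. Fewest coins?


dp[0]=0; dp[i]=1+min(dp[i-c] for c in coins)
...dp[9]=9, dp[10]=10, dp[11]=1, dp[12]=2, dp[13]=3, dp[14]=4
Minimum coins for 14 = 4


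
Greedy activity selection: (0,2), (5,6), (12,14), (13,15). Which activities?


Greedy: pick earliest-ending, then skip overlaps.
Selected (3 activities): [(0, 2), (5, 6), (12, 14)]


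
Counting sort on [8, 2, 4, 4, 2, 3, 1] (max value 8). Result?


Count array: [0, 1, 2, 1, 2, 0, 0, 0, 1]
Reconstruct: [1, 2, 2, 3, 4, 4, 8]


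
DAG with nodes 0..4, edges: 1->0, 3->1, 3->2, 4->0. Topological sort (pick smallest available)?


Kahn's algorithm, process smallest node first
Order: [3, 1, 2, 4, 0]


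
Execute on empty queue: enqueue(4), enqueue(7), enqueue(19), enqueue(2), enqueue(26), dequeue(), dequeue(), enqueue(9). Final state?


enqueue(4) -> [4]
enqueue(7) -> [4, 7]
enqueue(19) -> [4, 7, 19]
enqueue(2) -> [4, 7, 19, 2]
enqueue(26) -> [4, 7, 19, 2, 26]
dequeue() returns 4 -> [7, 19, 2, 26]
dequeue() returns 7 -> [19, 2, 26]
enqueue(9) -> [19, 2, 26, 9]
Final queue (front to back): [19, 2, 26, 9]


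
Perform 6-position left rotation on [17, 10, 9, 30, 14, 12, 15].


Left rotate by 6: [15, 17, 10, 9, 30, 14, 12]


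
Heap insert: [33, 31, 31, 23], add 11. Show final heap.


Append 11: [33, 31, 31, 23, 11]
Bubble up: no swaps needed
Result: [33, 31, 31, 23, 11]


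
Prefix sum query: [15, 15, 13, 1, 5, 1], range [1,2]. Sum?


Prefix sums: [0, 15, 30, 43, 44, 49, 50]
Sum[1..2] = prefix[3] - prefix[1] = 43 - 15 = 28


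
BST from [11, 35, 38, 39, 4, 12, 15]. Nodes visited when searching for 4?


BST root = 11
Search for 4: compare at each node
Path: [11, 4]


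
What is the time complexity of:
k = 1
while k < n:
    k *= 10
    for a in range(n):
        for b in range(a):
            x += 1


Per nesting level: O(log n) * O(n) * O(n) [triangular over a] = O(n^2 log n)
Complexity: O(n^2 log n)


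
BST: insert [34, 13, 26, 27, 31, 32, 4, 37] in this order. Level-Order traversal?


Root = 34; build tree by BST insertion.
Level-Order traversal: [34, 13, 37, 4, 26, 27, 31, 32]


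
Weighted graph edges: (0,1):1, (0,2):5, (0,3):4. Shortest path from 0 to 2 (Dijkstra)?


Dijkstra from 0:
Distances: {0: 0, 1: 1, 2: 5, 3: 4}
Shortest distance to 2 = 5, path = [0, 2]


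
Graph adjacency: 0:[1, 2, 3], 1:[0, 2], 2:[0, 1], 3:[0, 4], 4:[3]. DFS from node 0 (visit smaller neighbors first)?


DFS stack-based: start with [0]
Visit order: [0, 1, 2, 3, 4]


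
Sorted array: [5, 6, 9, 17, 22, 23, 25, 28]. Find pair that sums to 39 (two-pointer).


Two pointers: lo=0, hi=7
Found pair: (17, 22) summing to 39


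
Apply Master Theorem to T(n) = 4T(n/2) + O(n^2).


a=4, b=2, c=2. log_2(4)=2 = c=2. Case 2: O(n^c log n) = O(n^2 log n)
Complexity: O(n^2 log n)


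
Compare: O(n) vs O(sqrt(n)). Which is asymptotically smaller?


sublinear grows slower than linear
O(sqrt(n)) is asymptotically smaller; O(n) grows faster


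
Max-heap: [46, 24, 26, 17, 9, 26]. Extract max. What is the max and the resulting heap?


Max = 46
Replace root with last, heapify down
Resulting heap: [26, 24, 26, 17, 9]


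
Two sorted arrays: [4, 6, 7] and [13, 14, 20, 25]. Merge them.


Compare heads, take smaller each step.
Merged: [4, 6, 7, 13, 14, 20, 25]


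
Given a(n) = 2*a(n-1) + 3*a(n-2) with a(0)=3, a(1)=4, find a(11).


Build bottom-up:
...a(9)=34444, a(10)=103337, a(11)=2*103337+3*34444=310006


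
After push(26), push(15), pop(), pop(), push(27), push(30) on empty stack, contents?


push(26) -> [26]
push(15) -> [26, 15]
pop() returns 15 -> [26]
pop() returns 26 -> []
push(27) -> [27]
push(30) -> [27, 30]
Final stack (bottom to top): [27, 30]


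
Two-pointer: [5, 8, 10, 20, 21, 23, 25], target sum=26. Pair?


Two pointers: lo=0, hi=6
Found pair: (5, 21) summing to 26


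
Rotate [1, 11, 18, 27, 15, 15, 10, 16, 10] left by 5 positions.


Left rotate by 5: [15, 10, 16, 10, 1, 11, 18, 27, 15]


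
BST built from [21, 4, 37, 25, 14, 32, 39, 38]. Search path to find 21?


BST root = 21
Search for 21: compare at each node
Path: [21]


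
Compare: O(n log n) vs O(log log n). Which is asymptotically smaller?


double-logarithmic grows slower than linearithmic
O(log log n) is asymptotically smaller; O(n log n) grows faster


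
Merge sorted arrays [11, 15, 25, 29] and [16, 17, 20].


Compare heads, take smaller each step.
Merged: [11, 15, 16, 17, 20, 25, 29]


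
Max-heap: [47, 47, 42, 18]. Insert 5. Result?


Append 5: [47, 47, 42, 18, 5]
Bubble up: no swaps needed
Result: [47, 47, 42, 18, 5]


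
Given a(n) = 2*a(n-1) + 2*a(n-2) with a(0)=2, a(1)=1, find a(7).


Build bottom-up:
...a(5)=108, a(6)=296, a(7)=2*296+2*108=808


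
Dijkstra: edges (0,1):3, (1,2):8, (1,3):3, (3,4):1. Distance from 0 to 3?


Dijkstra from 0:
Distances: {0: 0, 1: 3, 2: 11, 3: 6, 4: 7}
Shortest distance to 3 = 6, path = [0, 1, 3]


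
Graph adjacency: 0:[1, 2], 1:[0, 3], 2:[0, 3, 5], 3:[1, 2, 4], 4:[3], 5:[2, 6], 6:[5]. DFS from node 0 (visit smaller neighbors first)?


DFS stack-based: start with [0]
Visit order: [0, 1, 3, 2, 5, 6, 4]


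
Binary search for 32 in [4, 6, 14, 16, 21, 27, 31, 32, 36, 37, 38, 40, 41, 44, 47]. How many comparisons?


Search for 32:
[0,14] mid=7 arr[7]=32
Total: 1 comparisons


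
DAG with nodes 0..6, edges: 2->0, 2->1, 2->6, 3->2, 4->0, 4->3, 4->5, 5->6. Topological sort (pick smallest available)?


Kahn's algorithm, process smallest node first
Order: [4, 3, 2, 0, 1, 5, 6]


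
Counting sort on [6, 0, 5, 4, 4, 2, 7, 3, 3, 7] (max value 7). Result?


Count array: [1, 0, 1, 2, 2, 1, 1, 2]
Reconstruct: [0, 2, 3, 3, 4, 4, 5, 6, 7, 7]


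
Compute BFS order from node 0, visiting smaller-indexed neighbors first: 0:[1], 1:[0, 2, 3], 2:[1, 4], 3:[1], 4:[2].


BFS queue: start with [0]
Visit order: [0, 1, 2, 3, 4]


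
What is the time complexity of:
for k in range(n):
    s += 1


Per nesting level: O(n) = O(n)
Complexity: O(n)


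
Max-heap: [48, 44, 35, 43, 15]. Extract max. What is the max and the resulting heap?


Max = 48
Replace root with last, heapify down
Resulting heap: [44, 43, 35, 15]


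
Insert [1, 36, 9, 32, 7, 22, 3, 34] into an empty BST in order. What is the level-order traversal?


Root = 1; build tree by BST insertion.
Level-Order traversal: [1, 36, 9, 7, 32, 3, 22, 34]


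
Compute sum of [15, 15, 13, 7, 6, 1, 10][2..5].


Prefix sums: [0, 15, 30, 43, 50, 56, 57, 67]
Sum[2..5] = prefix[6] - prefix[2] = 57 - 30 = 27


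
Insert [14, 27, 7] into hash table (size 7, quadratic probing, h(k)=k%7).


Insertions: 14->slot 0; 27->slot 6; 7->slot 1
Table: [14, 7, None, None, None, None, 27]


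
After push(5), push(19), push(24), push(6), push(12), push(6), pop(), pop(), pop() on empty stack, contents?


push(5) -> [5]
push(19) -> [5, 19]
push(24) -> [5, 19, 24]
push(6) -> [5, 19, 24, 6]
push(12) -> [5, 19, 24, 6, 12]
push(6) -> [5, 19, 24, 6, 12, 6]
pop() returns 6 -> [5, 19, 24, 6, 12]
pop() returns 12 -> [5, 19, 24, 6]
pop() returns 6 -> [5, 19, 24]
Final stack (bottom to top): [5, 19, 24]


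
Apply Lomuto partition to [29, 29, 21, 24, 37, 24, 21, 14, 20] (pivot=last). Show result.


Elements <= 20 go left of pivot.
Result: [14, 20, 21, 24, 37, 24, 21, 29, 29], pivot at index 1


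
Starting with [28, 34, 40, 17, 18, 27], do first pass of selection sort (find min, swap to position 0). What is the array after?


After one pass: [17, 34, 40, 28, 18, 27]


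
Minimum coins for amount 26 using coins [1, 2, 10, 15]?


dp[0]=0; dp[i]=1+min(dp[i-c] for c in coins)
...dp[21]=3, dp[22]=3, dp[23]=4, dp[24]=4, dp[25]=2, dp[26]=3
Minimum coins for 26 = 3


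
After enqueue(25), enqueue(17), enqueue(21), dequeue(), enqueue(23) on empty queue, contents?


enqueue(25) -> [25]
enqueue(17) -> [25, 17]
enqueue(21) -> [25, 17, 21]
dequeue() returns 25 -> [17, 21]
enqueue(23) -> [17, 21, 23]
Final queue (front to back): [17, 21, 23]


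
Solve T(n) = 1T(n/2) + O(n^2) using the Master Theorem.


a=1, b=2, c=2. log_2(1)=0 < c=2. Case 3: O(n^c) = O(n^2)
Complexity: O(n^2)


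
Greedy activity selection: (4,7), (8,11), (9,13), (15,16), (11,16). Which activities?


Greedy: pick earliest-ending, then skip overlaps.
Selected (3 activities): [(4, 7), (8, 11), (15, 16)]


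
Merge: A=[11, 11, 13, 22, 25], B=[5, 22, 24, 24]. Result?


Compare heads, take smaller each step.
Merged: [5, 11, 11, 13, 22, 22, 24, 24, 25]


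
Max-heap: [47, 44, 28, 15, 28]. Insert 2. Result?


Append 2: [47, 44, 28, 15, 28, 2]
Bubble up: no swaps needed
Result: [47, 44, 28, 15, 28, 2]


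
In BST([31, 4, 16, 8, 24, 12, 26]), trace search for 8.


BST root = 31
Search for 8: compare at each node
Path: [31, 4, 16, 8]


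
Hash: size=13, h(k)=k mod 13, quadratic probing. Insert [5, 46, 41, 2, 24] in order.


Insertions: 5->slot 5; 46->slot 7; 41->slot 2; 2->slot 3; 24->slot 11
Table: [None, None, 41, 2, None, 5, None, 46, None, None, None, 24, None]


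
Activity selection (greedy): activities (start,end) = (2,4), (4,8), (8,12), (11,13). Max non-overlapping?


Greedy: pick earliest-ending, then skip overlaps.
Selected (3 activities): [(2, 4), (4, 8), (8, 12)]


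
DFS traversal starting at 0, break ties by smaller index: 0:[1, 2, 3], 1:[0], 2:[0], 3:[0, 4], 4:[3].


DFS stack-based: start with [0]
Visit order: [0, 1, 2, 3, 4]


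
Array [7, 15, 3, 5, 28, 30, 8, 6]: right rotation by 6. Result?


Right rotate by 6: [3, 5, 28, 30, 8, 6, 7, 15]


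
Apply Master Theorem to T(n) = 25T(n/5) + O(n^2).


a=25, b=5, c=2. log_5(25)=2 = c=2. Case 2: O(n^c log n) = O(n^2 log n)
Complexity: O(n^2 log n)


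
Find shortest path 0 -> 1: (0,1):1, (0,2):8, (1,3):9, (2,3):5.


Dijkstra from 0:
Distances: {0: 0, 1: 1, 2: 8, 3: 10}
Shortest distance to 1 = 1, path = [0, 1]


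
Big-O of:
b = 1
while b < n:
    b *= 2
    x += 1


Per nesting level: O(log n) = O(log n)
Complexity: O(log n)


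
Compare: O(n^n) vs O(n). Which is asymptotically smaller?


linear grows slower than n^n
O(n) is asymptotically smaller; O(n^n) grows faster


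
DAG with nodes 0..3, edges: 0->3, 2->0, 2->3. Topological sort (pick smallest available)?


Kahn's algorithm, process smallest node first
Order: [1, 2, 0, 3]


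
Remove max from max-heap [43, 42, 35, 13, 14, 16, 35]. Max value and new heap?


Max = 43
Replace root with last, heapify down
Resulting heap: [42, 35, 35, 13, 14, 16]


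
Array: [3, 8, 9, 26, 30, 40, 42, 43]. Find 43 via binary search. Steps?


Search for 43:
[0,7] mid=3 arr[3]=26
[4,7] mid=5 arr[5]=40
[6,7] mid=6 arr[6]=42
[7,7] mid=7 arr[7]=43
Total: 4 comparisons


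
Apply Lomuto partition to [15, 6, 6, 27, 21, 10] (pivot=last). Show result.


Elements <= 10 go left of pivot.
Result: [6, 6, 10, 27, 21, 15], pivot at index 2


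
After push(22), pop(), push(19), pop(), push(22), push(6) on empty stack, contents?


push(22) -> [22]
pop() returns 22 -> []
push(19) -> [19]
pop() returns 19 -> []
push(22) -> [22]
push(6) -> [22, 6]
Final stack (bottom to top): [22, 6]


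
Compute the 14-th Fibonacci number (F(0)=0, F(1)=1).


F(n)=F(n-1)+F(n-2)
...F(12)=144, F(13)=233, F(14)=377


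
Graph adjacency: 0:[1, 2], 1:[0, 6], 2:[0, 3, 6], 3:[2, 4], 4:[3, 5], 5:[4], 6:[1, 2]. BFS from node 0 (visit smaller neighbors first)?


BFS queue: start with [0]
Visit order: [0, 1, 2, 6, 3, 4, 5]


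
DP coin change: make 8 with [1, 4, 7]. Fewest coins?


dp[0]=0; dp[i]=1+min(dp[i-c] for c in coins)
...dp[3]=3, dp[4]=1, dp[5]=2, dp[6]=3, dp[7]=1, dp[8]=2
Minimum coins for 8 = 2


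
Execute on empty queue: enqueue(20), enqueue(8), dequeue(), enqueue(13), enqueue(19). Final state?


enqueue(20) -> [20]
enqueue(8) -> [20, 8]
dequeue() returns 20 -> [8]
enqueue(13) -> [8, 13]
enqueue(19) -> [8, 13, 19]
Final queue (front to back): [8, 13, 19]


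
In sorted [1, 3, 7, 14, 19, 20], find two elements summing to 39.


Two pointers: lo=0, hi=5
Found pair: (19, 20) summing to 39


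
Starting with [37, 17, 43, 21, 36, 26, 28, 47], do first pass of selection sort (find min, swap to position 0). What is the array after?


After one pass: [17, 37, 43, 21, 36, 26, 28, 47]


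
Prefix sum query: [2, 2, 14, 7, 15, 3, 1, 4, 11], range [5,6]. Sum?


Prefix sums: [0, 2, 4, 18, 25, 40, 43, 44, 48, 59]
Sum[5..6] = prefix[7] - prefix[5] = 44 - 40 = 4


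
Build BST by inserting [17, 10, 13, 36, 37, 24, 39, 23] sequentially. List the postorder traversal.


Root = 17; build tree by BST insertion.
Postorder traversal: [13, 10, 23, 24, 39, 37, 36, 17]


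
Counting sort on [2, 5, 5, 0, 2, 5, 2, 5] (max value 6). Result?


Count array: [1, 0, 3, 0, 0, 4, 0]
Reconstruct: [0, 2, 2, 2, 5, 5, 5, 5]


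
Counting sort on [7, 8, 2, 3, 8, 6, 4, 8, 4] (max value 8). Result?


Count array: [0, 0, 1, 1, 2, 0, 1, 1, 3]
Reconstruct: [2, 3, 4, 4, 6, 7, 8, 8, 8]


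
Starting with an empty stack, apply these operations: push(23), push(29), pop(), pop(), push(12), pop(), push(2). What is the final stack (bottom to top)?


push(23) -> [23]
push(29) -> [23, 29]
pop() returns 29 -> [23]
pop() returns 23 -> []
push(12) -> [12]
pop() returns 12 -> []
push(2) -> [2]
Final stack (bottom to top): [2]


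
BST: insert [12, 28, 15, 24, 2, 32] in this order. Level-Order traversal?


Root = 12; build tree by BST insertion.
Level-Order traversal: [12, 2, 28, 15, 32, 24]


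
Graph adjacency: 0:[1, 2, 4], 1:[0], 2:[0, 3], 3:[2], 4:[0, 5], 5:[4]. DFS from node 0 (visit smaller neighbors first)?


DFS stack-based: start with [0]
Visit order: [0, 1, 2, 3, 4, 5]


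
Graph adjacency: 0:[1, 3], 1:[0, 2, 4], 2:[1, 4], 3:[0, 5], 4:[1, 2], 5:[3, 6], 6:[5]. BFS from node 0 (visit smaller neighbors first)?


BFS queue: start with [0]
Visit order: [0, 1, 3, 2, 4, 5, 6]


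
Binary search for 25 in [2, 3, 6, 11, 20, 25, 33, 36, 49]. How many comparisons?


Search for 25:
[0,8] mid=4 arr[4]=20
[5,8] mid=6 arr[6]=33
[5,5] mid=5 arr[5]=25
Total: 3 comparisons


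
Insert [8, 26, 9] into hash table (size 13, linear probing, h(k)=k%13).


Insertions: 8->slot 8; 26->slot 0; 9->slot 9
Table: [26, None, None, None, None, None, None, None, 8, 9, None, None, None]


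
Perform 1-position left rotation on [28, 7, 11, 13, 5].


Left rotate by 1: [7, 11, 13, 5, 28]


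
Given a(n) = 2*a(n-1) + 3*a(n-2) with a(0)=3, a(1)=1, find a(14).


Build bottom-up:
...a(12)=531443, a(13)=1594321, a(14)=2*1594321+3*531443=4782971


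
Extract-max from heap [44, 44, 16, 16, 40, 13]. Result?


Max = 44
Replace root with last, heapify down
Resulting heap: [44, 40, 16, 16, 13]


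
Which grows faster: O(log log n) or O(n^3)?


double-logarithmic grows slower than cubic
O(log log n) is asymptotically smaller; O(n^3) grows faster


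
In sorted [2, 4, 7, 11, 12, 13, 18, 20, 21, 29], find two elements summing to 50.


Two pointers: lo=0, hi=9
Found pair: (21, 29) summing to 50


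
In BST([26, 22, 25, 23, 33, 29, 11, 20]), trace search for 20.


BST root = 26
Search for 20: compare at each node
Path: [26, 22, 11, 20]


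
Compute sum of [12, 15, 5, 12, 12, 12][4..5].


Prefix sums: [0, 12, 27, 32, 44, 56, 68]
Sum[4..5] = prefix[6] - prefix[4] = 68 - 44 = 24


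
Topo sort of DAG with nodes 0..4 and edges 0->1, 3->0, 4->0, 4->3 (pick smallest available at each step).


Kahn's algorithm, process smallest node first
Order: [2, 4, 3, 0, 1]


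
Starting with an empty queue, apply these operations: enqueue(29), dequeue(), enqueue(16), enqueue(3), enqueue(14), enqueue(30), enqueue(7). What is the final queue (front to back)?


enqueue(29) -> [29]
dequeue() returns 29 -> []
enqueue(16) -> [16]
enqueue(3) -> [16, 3]
enqueue(14) -> [16, 3, 14]
enqueue(30) -> [16, 3, 14, 30]
enqueue(7) -> [16, 3, 14, 30, 7]
Final queue (front to back): [16, 3, 14, 30, 7]


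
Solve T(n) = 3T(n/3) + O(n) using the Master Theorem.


a=3, b=3, c=1. log_3(3)=1 = c=1. Case 2: O(n^c log n) = O(n log n)
Complexity: O(n log n)


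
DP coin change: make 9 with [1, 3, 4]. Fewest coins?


dp[0]=0; dp[i]=1+min(dp[i-c] for c in coins)
...dp[4]=1, dp[5]=2, dp[6]=2, dp[7]=2, dp[8]=2, dp[9]=3
Minimum coins for 9 = 3


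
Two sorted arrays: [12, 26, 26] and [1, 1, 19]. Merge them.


Compare heads, take smaller each step.
Merged: [1, 1, 12, 19, 26, 26]


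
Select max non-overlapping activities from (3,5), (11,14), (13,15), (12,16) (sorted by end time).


Greedy: pick earliest-ending, then skip overlaps.
Selected (2 activities): [(3, 5), (11, 14)]


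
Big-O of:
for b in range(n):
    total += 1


Per nesting level: O(n) = O(n)
Complexity: O(n)


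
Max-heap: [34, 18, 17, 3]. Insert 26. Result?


Append 26: [34, 18, 17, 3, 26]
Bubble up: swap idx 4(26) with idx 1(18)
Result: [34, 26, 17, 3, 18]


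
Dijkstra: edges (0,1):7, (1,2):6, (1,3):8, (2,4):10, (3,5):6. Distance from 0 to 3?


Dijkstra from 0:
Distances: {0: 0, 1: 7, 2: 13, 3: 15, 4: 23, 5: 21}
Shortest distance to 3 = 15, path = [0, 1, 3]


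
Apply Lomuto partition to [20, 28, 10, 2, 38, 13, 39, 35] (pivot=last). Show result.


Elements <= 35 go left of pivot.
Result: [20, 28, 10, 2, 13, 35, 39, 38], pivot at index 5


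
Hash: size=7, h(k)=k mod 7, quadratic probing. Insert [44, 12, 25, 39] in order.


Insertions: 44->slot 2; 12->slot 5; 25->slot 4; 39->slot 1
Table: [None, 39, 44, None, 25, 12, None]


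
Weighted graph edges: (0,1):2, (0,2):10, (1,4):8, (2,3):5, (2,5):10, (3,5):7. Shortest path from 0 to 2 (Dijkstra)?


Dijkstra from 0:
Distances: {0: 0, 1: 2, 2: 10, 3: 15, 4: 10, 5: 20}
Shortest distance to 2 = 10, path = [0, 2]


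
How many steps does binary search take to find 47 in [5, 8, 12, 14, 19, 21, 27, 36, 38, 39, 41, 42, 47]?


Search for 47:
[0,12] mid=6 arr[6]=27
[7,12] mid=9 arr[9]=39
[10,12] mid=11 arr[11]=42
[12,12] mid=12 arr[12]=47
Total: 4 comparisons


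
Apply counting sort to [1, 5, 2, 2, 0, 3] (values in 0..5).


Count array: [1, 1, 2, 1, 0, 1]
Reconstruct: [0, 1, 2, 2, 3, 5]


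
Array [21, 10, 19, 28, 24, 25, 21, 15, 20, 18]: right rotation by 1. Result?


Right rotate by 1: [18, 21, 10, 19, 28, 24, 25, 21, 15, 20]


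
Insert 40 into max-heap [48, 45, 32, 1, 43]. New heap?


Append 40: [48, 45, 32, 1, 43, 40]
Bubble up: swap idx 5(40) with idx 2(32)
Result: [48, 45, 40, 1, 43, 32]


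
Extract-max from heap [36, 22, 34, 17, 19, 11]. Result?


Max = 36
Replace root with last, heapify down
Resulting heap: [34, 22, 11, 17, 19]


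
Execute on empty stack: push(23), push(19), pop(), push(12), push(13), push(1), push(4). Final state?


push(23) -> [23]
push(19) -> [23, 19]
pop() returns 19 -> [23]
push(12) -> [23, 12]
push(13) -> [23, 12, 13]
push(1) -> [23, 12, 13, 1]
push(4) -> [23, 12, 13, 1, 4]
Final stack (bottom to top): [23, 12, 13, 1, 4]


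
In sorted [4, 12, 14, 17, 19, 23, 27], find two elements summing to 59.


Two pointers: lo=0, hi=6
No pair sums to 59


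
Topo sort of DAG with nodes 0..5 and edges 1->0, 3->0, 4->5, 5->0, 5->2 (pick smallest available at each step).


Kahn's algorithm, process smallest node first
Order: [1, 3, 4, 5, 0, 2]


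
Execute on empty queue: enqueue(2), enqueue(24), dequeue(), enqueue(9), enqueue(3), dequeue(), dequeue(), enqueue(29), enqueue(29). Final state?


enqueue(2) -> [2]
enqueue(24) -> [2, 24]
dequeue() returns 2 -> [24]
enqueue(9) -> [24, 9]
enqueue(3) -> [24, 9, 3]
dequeue() returns 24 -> [9, 3]
dequeue() returns 9 -> [3]
enqueue(29) -> [3, 29]
enqueue(29) -> [3, 29, 29]
Final queue (front to back): [3, 29, 29]


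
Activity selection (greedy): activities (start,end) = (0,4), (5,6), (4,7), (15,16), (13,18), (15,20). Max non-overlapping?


Greedy: pick earliest-ending, then skip overlaps.
Selected (3 activities): [(0, 4), (5, 6), (15, 16)]


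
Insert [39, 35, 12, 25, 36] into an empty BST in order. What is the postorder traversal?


Root = 39; build tree by BST insertion.
Postorder traversal: [25, 12, 36, 35, 39]


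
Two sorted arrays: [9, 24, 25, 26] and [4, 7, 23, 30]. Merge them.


Compare heads, take smaller each step.
Merged: [4, 7, 9, 23, 24, 25, 26, 30]


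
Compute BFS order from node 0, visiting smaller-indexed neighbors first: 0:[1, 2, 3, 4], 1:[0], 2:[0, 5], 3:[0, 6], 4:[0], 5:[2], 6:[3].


BFS queue: start with [0]
Visit order: [0, 1, 2, 3, 4, 5, 6]


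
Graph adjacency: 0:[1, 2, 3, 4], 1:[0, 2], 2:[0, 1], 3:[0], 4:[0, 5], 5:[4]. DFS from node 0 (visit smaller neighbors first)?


DFS stack-based: start with [0]
Visit order: [0, 1, 2, 3, 4, 5]


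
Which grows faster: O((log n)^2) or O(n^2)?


polylogarithmic grows slower than quadratic
O((log n)^2) is asymptotically smaller; O(n^2) grows faster


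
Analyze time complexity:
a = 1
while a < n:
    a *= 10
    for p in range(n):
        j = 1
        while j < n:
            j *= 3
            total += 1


Per nesting level: O(log n) * O(n) * O(log n) = O(n (log n)^2)
Complexity: O(n (log n)^2)


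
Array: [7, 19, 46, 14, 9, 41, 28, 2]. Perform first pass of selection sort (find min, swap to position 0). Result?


After one pass: [2, 19, 46, 14, 9, 41, 28, 7]


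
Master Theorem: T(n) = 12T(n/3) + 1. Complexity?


a=12, b=3, c=0. log_3(12)=2.262 > c=0. Case 1: O(n^log_b(a)) = O(n^2.262)
Complexity: O(n^2.262)


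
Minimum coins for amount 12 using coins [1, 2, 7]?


dp[0]=0; dp[i]=1+min(dp[i-c] for c in coins)
...dp[7]=1, dp[8]=2, dp[9]=2, dp[10]=3, dp[11]=3, dp[12]=4
Minimum coins for 12 = 4


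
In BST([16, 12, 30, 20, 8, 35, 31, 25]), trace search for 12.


BST root = 16
Search for 12: compare at each node
Path: [16, 12]


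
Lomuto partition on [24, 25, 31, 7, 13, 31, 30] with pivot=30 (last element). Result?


Elements <= 30 go left of pivot.
Result: [24, 25, 7, 13, 30, 31, 31], pivot at index 4


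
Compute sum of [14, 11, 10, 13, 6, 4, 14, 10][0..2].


Prefix sums: [0, 14, 25, 35, 48, 54, 58, 72, 82]
Sum[0..2] = prefix[3] - prefix[0] = 35 - 0 = 35


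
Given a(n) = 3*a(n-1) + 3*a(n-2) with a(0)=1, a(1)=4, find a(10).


Build bottom-up:
...a(8)=44631, a(9)=169209, a(10)=3*169209+3*44631=641520


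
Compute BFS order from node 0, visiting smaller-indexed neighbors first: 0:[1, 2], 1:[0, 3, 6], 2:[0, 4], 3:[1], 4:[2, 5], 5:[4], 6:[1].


BFS queue: start with [0]
Visit order: [0, 1, 2, 3, 6, 4, 5]


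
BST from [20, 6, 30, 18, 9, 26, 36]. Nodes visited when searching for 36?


BST root = 20
Search for 36: compare at each node
Path: [20, 30, 36]


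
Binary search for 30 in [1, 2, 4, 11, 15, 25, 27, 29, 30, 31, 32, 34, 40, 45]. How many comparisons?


Search for 30:
[0,13] mid=6 arr[6]=27
[7,13] mid=10 arr[10]=32
[7,9] mid=8 arr[8]=30
Total: 3 comparisons


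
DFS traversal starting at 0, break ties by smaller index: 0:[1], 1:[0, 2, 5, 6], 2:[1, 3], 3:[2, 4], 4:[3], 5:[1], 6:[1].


DFS stack-based: start with [0]
Visit order: [0, 1, 2, 3, 4, 5, 6]


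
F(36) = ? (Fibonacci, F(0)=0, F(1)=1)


F(n)=F(n-1)+F(n-2)
...F(34)=5702887, F(35)=9227465, F(36)=14930352


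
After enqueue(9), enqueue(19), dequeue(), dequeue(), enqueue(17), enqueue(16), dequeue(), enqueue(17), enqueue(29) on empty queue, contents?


enqueue(9) -> [9]
enqueue(19) -> [9, 19]
dequeue() returns 9 -> [19]
dequeue() returns 19 -> []
enqueue(17) -> [17]
enqueue(16) -> [17, 16]
dequeue() returns 17 -> [16]
enqueue(17) -> [16, 17]
enqueue(29) -> [16, 17, 29]
Final queue (front to back): [16, 17, 29]


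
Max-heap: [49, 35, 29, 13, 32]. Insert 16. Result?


Append 16: [49, 35, 29, 13, 32, 16]
Bubble up: no swaps needed
Result: [49, 35, 29, 13, 32, 16]


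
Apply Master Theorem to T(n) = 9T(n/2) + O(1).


a=9, b=2, c=0. log_2(9)=3.170 > c=0. Case 1: O(n^log_b(a)) = O(n^3.170)
Complexity: O(n^3.170)


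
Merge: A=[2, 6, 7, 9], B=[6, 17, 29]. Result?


Compare heads, take smaller each step.
Merged: [2, 6, 6, 7, 9, 17, 29]


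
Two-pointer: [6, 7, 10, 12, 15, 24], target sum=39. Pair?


Two pointers: lo=0, hi=5
Found pair: (15, 24) summing to 39


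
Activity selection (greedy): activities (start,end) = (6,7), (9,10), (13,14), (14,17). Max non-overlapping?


Greedy: pick earliest-ending, then skip overlaps.
Selected (4 activities): [(6, 7), (9, 10), (13, 14), (14, 17)]


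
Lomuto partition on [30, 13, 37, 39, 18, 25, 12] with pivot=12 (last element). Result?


Elements <= 12 go left of pivot.
Result: [12, 13, 37, 39, 18, 25, 30], pivot at index 0


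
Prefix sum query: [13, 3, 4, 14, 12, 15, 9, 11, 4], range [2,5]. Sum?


Prefix sums: [0, 13, 16, 20, 34, 46, 61, 70, 81, 85]
Sum[2..5] = prefix[6] - prefix[2] = 61 - 16 = 45


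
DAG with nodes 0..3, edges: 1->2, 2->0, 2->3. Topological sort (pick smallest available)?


Kahn's algorithm, process smallest node first
Order: [1, 2, 0, 3]


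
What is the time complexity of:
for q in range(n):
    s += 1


Per nesting level: O(n) = O(n)
Complexity: O(n)


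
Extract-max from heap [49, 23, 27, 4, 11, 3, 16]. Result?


Max = 49
Replace root with last, heapify down
Resulting heap: [27, 23, 16, 4, 11, 3]


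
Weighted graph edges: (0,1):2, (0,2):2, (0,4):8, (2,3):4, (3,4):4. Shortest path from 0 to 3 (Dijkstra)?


Dijkstra from 0:
Distances: {0: 0, 1: 2, 2: 2, 3: 6, 4: 8}
Shortest distance to 3 = 6, path = [0, 2, 3]


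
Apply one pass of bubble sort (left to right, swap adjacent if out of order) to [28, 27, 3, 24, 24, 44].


After one pass: [27, 3, 24, 24, 28, 44]


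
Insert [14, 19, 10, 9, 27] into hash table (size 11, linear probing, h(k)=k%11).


Insertions: 14->slot 3; 19->slot 8; 10->slot 10; 9->slot 9; 27->slot 5
Table: [None, None, None, 14, None, 27, None, None, 19, 9, 10]


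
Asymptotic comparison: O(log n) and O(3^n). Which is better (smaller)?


logarithmic grows slower than exponential (base 3)
O(log n) is asymptotically smaller; O(3^n) grows faster


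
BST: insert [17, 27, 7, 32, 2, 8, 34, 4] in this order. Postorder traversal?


Root = 17; build tree by BST insertion.
Postorder traversal: [4, 2, 8, 7, 34, 32, 27, 17]


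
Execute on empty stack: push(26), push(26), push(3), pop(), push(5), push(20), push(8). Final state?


push(26) -> [26]
push(26) -> [26, 26]
push(3) -> [26, 26, 3]
pop() returns 3 -> [26, 26]
push(5) -> [26, 26, 5]
push(20) -> [26, 26, 5, 20]
push(8) -> [26, 26, 5, 20, 8]
Final stack (bottom to top): [26, 26, 5, 20, 8]


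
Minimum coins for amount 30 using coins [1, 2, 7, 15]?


dp[0]=0; dp[i]=1+min(dp[i-c] for c in coins)
...dp[25]=4, dp[26]=4, dp[27]=5, dp[28]=4, dp[29]=3, dp[30]=2
Minimum coins for 30 = 2


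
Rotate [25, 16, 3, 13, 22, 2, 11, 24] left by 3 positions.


Left rotate by 3: [13, 22, 2, 11, 24, 25, 16, 3]


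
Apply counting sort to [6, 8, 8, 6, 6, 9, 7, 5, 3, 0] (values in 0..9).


Count array: [1, 0, 0, 1, 0, 1, 3, 1, 2, 1]
Reconstruct: [0, 3, 5, 6, 6, 6, 7, 8, 8, 9]


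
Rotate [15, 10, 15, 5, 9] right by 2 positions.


Right rotate by 2: [5, 9, 15, 10, 15]


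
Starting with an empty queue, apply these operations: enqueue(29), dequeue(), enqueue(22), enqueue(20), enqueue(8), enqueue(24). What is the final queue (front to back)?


enqueue(29) -> [29]
dequeue() returns 29 -> []
enqueue(22) -> [22]
enqueue(20) -> [22, 20]
enqueue(8) -> [22, 20, 8]
enqueue(24) -> [22, 20, 8, 24]
Final queue (front to back): [22, 20, 8, 24]


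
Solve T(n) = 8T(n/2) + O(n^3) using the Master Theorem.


a=8, b=2, c=3. log_2(8)=3 = c=3. Case 2: O(n^c log n) = O(n^3 log n)
Complexity: O(n^3 log n)


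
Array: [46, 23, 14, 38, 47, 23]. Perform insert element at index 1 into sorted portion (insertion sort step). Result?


After one pass: [23, 46, 14, 38, 47, 23]


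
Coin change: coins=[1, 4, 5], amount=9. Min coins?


dp[0]=0; dp[i]=1+min(dp[i-c] for c in coins)
...dp[4]=1, dp[5]=1, dp[6]=2, dp[7]=3, dp[8]=2, dp[9]=2
Minimum coins for 9 = 2


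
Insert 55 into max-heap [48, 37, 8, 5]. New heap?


Append 55: [48, 37, 8, 5, 55]
Bubble up: swap idx 4(55) with idx 1(37); swap idx 1(55) with idx 0(48)
Result: [55, 48, 8, 5, 37]
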